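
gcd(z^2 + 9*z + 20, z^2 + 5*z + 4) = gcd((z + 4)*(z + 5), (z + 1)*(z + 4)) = z + 4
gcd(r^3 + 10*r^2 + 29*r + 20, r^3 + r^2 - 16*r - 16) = r^2 + 5*r + 4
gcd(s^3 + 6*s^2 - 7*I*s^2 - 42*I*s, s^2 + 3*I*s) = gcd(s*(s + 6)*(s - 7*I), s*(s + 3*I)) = s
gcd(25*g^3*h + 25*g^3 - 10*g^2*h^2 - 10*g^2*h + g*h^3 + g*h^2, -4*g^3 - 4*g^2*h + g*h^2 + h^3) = 1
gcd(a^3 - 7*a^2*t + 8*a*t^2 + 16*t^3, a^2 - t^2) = a + t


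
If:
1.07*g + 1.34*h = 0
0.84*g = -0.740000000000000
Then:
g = -0.88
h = 0.70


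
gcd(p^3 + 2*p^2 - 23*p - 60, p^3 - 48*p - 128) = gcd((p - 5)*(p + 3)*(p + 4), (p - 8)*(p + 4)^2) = p + 4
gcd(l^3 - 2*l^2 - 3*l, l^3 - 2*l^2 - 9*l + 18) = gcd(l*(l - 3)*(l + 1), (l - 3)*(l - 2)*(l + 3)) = l - 3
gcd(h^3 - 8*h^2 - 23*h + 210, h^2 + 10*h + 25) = h + 5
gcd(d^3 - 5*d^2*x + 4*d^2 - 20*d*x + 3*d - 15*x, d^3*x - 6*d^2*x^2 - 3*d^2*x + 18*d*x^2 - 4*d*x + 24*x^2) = d + 1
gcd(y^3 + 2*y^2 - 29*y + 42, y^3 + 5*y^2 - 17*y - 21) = y^2 + 4*y - 21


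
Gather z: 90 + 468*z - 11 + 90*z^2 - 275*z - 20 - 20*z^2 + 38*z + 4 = 70*z^2 + 231*z + 63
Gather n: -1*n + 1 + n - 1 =0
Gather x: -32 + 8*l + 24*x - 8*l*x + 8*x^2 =8*l + 8*x^2 + x*(24 - 8*l) - 32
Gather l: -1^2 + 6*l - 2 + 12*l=18*l - 3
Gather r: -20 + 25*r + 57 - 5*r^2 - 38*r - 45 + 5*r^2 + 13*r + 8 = 0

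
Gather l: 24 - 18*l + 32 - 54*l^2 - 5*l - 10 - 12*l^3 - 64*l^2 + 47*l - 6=-12*l^3 - 118*l^2 + 24*l + 40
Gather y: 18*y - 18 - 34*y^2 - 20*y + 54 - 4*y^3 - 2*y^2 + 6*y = -4*y^3 - 36*y^2 + 4*y + 36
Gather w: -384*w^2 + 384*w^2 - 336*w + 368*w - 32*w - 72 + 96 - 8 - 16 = 0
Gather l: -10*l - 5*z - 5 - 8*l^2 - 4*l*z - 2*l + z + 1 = -8*l^2 + l*(-4*z - 12) - 4*z - 4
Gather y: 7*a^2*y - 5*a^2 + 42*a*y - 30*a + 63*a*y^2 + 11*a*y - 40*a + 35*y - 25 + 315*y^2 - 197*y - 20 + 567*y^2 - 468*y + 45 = -5*a^2 - 70*a + y^2*(63*a + 882) + y*(7*a^2 + 53*a - 630)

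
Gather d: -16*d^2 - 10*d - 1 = -16*d^2 - 10*d - 1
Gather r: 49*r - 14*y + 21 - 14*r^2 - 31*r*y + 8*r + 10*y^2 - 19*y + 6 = -14*r^2 + r*(57 - 31*y) + 10*y^2 - 33*y + 27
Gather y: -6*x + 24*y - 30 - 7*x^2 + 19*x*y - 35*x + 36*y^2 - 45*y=-7*x^2 - 41*x + 36*y^2 + y*(19*x - 21) - 30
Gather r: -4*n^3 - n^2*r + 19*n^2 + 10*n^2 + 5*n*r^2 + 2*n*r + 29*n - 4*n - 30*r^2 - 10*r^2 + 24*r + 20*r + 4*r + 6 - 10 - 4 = -4*n^3 + 29*n^2 + 25*n + r^2*(5*n - 40) + r*(-n^2 + 2*n + 48) - 8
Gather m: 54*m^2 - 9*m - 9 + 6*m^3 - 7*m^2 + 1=6*m^3 + 47*m^2 - 9*m - 8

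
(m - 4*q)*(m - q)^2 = m^3 - 6*m^2*q + 9*m*q^2 - 4*q^3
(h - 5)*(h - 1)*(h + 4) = h^3 - 2*h^2 - 19*h + 20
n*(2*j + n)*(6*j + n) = 12*j^2*n + 8*j*n^2 + n^3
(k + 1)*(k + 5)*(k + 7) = k^3 + 13*k^2 + 47*k + 35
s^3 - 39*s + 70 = (s - 5)*(s - 2)*(s + 7)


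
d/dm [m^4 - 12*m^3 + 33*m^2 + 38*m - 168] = 4*m^3 - 36*m^2 + 66*m + 38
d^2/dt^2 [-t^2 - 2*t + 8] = -2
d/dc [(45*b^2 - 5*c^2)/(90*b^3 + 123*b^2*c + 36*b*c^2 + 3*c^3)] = 5*(-369*b^4 - 276*b^3*c - 68*b^2*c^2 + c^4)/(3*(900*b^6 + 2460*b^5*c + 2401*b^4*c^2 + 1044*b^3*c^3 + 226*b^2*c^4 + 24*b*c^5 + c^6))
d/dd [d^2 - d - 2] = 2*d - 1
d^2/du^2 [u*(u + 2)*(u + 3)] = 6*u + 10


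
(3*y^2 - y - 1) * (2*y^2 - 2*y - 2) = 6*y^4 - 8*y^3 - 6*y^2 + 4*y + 2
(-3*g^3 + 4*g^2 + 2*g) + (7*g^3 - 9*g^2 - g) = 4*g^3 - 5*g^2 + g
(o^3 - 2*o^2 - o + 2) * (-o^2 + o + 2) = -o^5 + 3*o^4 + o^3 - 7*o^2 + 4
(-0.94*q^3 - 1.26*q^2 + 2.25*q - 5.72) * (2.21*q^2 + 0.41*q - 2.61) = -2.0774*q^5 - 3.17*q^4 + 6.9093*q^3 - 8.4301*q^2 - 8.2177*q + 14.9292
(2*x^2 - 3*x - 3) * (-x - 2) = -2*x^3 - x^2 + 9*x + 6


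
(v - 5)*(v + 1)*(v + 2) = v^3 - 2*v^2 - 13*v - 10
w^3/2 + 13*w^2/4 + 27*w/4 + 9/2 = (w/2 + 1)*(w + 3/2)*(w + 3)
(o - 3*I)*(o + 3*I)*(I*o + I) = I*o^3 + I*o^2 + 9*I*o + 9*I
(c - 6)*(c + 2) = c^2 - 4*c - 12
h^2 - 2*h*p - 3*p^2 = (h - 3*p)*(h + p)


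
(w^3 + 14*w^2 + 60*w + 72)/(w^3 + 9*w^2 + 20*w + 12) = (w + 6)/(w + 1)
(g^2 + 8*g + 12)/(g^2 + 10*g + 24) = (g + 2)/(g + 4)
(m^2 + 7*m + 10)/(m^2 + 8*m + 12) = (m + 5)/(m + 6)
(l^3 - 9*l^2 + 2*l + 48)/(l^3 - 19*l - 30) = (l^2 - 11*l + 24)/(l^2 - 2*l - 15)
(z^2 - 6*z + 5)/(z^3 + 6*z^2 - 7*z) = (z - 5)/(z*(z + 7))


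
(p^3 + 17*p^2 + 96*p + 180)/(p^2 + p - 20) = (p^2 + 12*p + 36)/(p - 4)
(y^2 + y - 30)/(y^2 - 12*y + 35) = (y + 6)/(y - 7)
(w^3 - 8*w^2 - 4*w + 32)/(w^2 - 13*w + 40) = (w^2 - 4)/(w - 5)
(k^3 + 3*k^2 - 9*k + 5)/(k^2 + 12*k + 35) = (k^2 - 2*k + 1)/(k + 7)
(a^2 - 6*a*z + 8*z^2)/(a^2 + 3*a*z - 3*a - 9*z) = (a^2 - 6*a*z + 8*z^2)/(a^2 + 3*a*z - 3*a - 9*z)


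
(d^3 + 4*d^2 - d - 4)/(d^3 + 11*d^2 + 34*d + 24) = (d - 1)/(d + 6)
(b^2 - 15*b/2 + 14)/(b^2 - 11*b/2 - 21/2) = (-2*b^2 + 15*b - 28)/(-2*b^2 + 11*b + 21)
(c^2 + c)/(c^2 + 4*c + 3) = c/(c + 3)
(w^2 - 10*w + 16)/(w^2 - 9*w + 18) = (w^2 - 10*w + 16)/(w^2 - 9*w + 18)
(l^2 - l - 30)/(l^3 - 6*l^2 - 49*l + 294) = (l + 5)/(l^2 - 49)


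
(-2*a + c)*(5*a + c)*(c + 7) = -10*a^2*c - 70*a^2 + 3*a*c^2 + 21*a*c + c^3 + 7*c^2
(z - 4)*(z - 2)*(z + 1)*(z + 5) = z^4 - 23*z^2 + 18*z + 40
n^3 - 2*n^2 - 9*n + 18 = (n - 3)*(n - 2)*(n + 3)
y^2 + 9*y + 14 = (y + 2)*(y + 7)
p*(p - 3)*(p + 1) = p^3 - 2*p^2 - 3*p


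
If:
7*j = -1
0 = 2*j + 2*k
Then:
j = -1/7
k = 1/7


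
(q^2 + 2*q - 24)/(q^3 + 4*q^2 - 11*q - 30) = (q^2 + 2*q - 24)/(q^3 + 4*q^2 - 11*q - 30)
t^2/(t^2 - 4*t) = t/(t - 4)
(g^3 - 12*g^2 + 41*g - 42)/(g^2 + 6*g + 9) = (g^3 - 12*g^2 + 41*g - 42)/(g^2 + 6*g + 9)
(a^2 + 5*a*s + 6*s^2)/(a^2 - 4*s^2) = (-a - 3*s)/(-a + 2*s)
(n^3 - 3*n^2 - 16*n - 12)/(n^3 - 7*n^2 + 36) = (n + 1)/(n - 3)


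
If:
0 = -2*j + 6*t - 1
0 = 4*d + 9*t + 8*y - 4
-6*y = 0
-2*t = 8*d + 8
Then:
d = -5/4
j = 5/2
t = 1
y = 0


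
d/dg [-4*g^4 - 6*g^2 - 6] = -16*g^3 - 12*g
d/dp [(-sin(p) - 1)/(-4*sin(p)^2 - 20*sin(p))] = (-2*sin(p) + cos(p)^2 - 6)*cos(p)/(4*(sin(p) + 5)^2*sin(p)^2)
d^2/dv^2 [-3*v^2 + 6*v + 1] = -6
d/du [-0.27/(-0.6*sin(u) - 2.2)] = -0.162*cos(u)/(0.6*sin(u) + 2.2)^2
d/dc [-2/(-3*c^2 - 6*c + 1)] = 12*(-c - 1)/(3*c^2 + 6*c - 1)^2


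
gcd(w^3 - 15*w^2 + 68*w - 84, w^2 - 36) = w - 6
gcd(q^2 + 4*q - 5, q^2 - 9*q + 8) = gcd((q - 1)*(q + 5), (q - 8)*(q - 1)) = q - 1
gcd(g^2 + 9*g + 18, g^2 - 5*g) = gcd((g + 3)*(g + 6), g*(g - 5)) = 1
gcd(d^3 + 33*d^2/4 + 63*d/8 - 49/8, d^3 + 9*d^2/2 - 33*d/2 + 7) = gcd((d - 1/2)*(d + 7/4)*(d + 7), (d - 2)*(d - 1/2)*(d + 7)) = d^2 + 13*d/2 - 7/2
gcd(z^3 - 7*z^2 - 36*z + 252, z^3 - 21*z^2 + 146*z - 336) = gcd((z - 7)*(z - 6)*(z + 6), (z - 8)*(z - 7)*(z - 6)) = z^2 - 13*z + 42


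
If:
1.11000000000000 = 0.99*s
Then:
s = 1.12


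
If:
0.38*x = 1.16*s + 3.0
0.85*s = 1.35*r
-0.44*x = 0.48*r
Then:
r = -1.33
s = -2.11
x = 1.45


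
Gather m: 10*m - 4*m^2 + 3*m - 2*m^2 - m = -6*m^2 + 12*m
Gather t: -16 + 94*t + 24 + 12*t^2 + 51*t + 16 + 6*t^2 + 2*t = 18*t^2 + 147*t + 24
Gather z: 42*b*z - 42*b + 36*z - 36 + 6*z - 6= -42*b + z*(42*b + 42) - 42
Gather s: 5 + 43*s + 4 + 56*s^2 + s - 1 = 56*s^2 + 44*s + 8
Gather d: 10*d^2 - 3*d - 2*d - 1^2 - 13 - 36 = 10*d^2 - 5*d - 50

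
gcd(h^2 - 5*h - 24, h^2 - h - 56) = h - 8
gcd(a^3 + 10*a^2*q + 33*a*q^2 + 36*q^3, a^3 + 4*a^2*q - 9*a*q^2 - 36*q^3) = a^2 + 7*a*q + 12*q^2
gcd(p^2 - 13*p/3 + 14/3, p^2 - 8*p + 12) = p - 2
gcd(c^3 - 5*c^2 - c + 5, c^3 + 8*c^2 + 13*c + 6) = c + 1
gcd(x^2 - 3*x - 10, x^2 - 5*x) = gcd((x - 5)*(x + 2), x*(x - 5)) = x - 5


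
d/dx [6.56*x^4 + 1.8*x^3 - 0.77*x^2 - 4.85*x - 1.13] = 26.24*x^3 + 5.4*x^2 - 1.54*x - 4.85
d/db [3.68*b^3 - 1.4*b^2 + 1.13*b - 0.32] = 11.04*b^2 - 2.8*b + 1.13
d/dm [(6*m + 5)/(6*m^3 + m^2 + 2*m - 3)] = 2*(18*m^3 + 3*m^2 + 6*m - (6*m + 5)*(9*m^2 + m + 1) - 9)/(6*m^3 + m^2 + 2*m - 3)^2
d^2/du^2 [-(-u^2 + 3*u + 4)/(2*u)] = -4/u^3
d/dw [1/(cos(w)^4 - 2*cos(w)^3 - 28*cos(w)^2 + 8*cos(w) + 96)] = (-53*cos(w) - 3*cos(2*w) + cos(3*w) + 5)*sin(w)/(cos(w)^4 - 2*cos(w)^3 - 28*cos(w)^2 + 8*cos(w) + 96)^2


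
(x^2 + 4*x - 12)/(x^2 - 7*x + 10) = (x + 6)/(x - 5)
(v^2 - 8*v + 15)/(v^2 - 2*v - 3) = (v - 5)/(v + 1)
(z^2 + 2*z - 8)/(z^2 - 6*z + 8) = (z + 4)/(z - 4)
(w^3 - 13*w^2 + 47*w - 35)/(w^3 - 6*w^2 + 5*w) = (w - 7)/w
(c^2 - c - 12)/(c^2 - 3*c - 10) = (-c^2 + c + 12)/(-c^2 + 3*c + 10)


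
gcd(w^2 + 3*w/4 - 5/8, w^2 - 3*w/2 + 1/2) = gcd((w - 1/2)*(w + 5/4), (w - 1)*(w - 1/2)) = w - 1/2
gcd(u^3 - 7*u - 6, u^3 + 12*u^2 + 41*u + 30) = u + 1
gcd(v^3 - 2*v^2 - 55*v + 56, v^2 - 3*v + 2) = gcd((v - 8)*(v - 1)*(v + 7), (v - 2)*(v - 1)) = v - 1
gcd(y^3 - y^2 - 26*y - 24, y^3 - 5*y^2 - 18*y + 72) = y^2 - 2*y - 24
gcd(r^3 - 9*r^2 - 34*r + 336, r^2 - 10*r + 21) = r - 7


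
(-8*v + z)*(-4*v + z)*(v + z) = 32*v^3 + 20*v^2*z - 11*v*z^2 + z^3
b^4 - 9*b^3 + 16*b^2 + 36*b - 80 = (b - 5)*(b - 4)*(b - 2)*(b + 2)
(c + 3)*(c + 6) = c^2 + 9*c + 18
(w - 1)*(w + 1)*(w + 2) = w^3 + 2*w^2 - w - 2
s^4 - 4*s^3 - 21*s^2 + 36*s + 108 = (s - 6)*(s - 3)*(s + 2)*(s + 3)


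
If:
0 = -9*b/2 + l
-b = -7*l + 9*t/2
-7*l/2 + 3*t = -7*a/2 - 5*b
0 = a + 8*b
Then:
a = 0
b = 0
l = 0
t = 0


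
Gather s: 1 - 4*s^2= 1 - 4*s^2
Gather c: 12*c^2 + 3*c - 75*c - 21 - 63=12*c^2 - 72*c - 84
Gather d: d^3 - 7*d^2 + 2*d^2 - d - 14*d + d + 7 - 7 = d^3 - 5*d^2 - 14*d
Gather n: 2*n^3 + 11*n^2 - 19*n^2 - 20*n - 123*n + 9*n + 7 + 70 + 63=2*n^3 - 8*n^2 - 134*n + 140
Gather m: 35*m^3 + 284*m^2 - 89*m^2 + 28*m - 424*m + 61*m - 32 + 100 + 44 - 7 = 35*m^3 + 195*m^2 - 335*m + 105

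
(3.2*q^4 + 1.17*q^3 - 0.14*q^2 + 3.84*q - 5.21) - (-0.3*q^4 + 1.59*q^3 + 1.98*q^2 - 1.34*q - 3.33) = 3.5*q^4 - 0.42*q^3 - 2.12*q^2 + 5.18*q - 1.88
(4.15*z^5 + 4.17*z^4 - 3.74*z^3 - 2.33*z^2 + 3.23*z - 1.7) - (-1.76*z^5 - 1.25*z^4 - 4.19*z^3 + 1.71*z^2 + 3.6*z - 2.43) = 5.91*z^5 + 5.42*z^4 + 0.45*z^3 - 4.04*z^2 - 0.37*z + 0.73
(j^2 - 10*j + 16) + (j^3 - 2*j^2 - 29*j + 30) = j^3 - j^2 - 39*j + 46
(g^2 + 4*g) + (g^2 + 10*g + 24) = 2*g^2 + 14*g + 24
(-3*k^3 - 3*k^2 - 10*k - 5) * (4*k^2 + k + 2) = -12*k^5 - 15*k^4 - 49*k^3 - 36*k^2 - 25*k - 10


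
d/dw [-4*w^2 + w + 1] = 1 - 8*w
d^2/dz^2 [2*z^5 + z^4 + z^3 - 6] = 2*z*(20*z^2 + 6*z + 3)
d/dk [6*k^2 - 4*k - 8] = 12*k - 4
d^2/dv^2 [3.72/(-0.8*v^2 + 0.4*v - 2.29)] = (4.7616*v^2 - 2.3808*v - 3.72*(1.6*v - 0.4)*(3.2*v - 0.8) + 13.63008)/(0.8*v^2 - 0.4*v + 2.29)^3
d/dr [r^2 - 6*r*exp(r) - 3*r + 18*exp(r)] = -6*r*exp(r) + 2*r + 12*exp(r) - 3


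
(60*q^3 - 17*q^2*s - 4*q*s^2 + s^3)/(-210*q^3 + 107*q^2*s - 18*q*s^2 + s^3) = (-12*q^2 + q*s + s^2)/(42*q^2 - 13*q*s + s^2)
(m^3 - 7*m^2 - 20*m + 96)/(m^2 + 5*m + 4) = (m^2 - 11*m + 24)/(m + 1)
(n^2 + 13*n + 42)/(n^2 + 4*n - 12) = (n + 7)/(n - 2)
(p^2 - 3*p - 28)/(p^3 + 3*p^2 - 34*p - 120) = (p - 7)/(p^2 - p - 30)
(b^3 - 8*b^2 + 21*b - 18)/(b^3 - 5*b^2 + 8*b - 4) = (b^2 - 6*b + 9)/(b^2 - 3*b + 2)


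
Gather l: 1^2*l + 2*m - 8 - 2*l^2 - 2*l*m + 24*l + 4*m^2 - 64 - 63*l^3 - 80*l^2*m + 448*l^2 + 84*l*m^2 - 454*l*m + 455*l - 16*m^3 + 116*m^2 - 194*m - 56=-63*l^3 + l^2*(446 - 80*m) + l*(84*m^2 - 456*m + 480) - 16*m^3 + 120*m^2 - 192*m - 128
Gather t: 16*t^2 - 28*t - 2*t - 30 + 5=16*t^2 - 30*t - 25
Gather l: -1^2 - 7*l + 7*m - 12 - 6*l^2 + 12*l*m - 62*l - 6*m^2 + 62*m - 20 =-6*l^2 + l*(12*m - 69) - 6*m^2 + 69*m - 33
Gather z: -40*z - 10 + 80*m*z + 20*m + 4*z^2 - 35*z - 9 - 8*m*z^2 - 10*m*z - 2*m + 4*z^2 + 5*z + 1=18*m + z^2*(8 - 8*m) + z*(70*m - 70) - 18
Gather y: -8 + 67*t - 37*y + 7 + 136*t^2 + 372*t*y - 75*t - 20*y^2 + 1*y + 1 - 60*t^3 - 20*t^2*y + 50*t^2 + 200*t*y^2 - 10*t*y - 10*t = -60*t^3 + 186*t^2 - 18*t + y^2*(200*t - 20) + y*(-20*t^2 + 362*t - 36)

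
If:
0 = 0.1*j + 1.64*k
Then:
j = -16.4*k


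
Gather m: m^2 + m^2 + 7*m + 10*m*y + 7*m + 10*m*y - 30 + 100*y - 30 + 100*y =2*m^2 + m*(20*y + 14) + 200*y - 60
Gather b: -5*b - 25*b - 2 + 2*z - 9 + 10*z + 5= -30*b + 12*z - 6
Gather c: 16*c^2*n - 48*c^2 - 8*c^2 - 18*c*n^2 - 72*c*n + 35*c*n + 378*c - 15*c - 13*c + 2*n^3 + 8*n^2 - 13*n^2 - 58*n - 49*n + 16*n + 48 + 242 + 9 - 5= c^2*(16*n - 56) + c*(-18*n^2 - 37*n + 350) + 2*n^3 - 5*n^2 - 91*n + 294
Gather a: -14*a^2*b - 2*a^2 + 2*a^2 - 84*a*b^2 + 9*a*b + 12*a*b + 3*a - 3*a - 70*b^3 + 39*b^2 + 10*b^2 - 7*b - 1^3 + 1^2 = -14*a^2*b + a*(-84*b^2 + 21*b) - 70*b^3 + 49*b^2 - 7*b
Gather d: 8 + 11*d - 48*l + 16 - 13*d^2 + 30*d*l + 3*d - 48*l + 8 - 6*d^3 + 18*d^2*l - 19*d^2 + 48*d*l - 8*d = -6*d^3 + d^2*(18*l - 32) + d*(78*l + 6) - 96*l + 32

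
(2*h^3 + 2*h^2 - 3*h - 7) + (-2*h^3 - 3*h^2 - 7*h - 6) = -h^2 - 10*h - 13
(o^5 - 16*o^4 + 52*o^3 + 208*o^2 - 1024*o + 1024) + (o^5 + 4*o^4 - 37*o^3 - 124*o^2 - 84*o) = 2*o^5 - 12*o^4 + 15*o^3 + 84*o^2 - 1108*o + 1024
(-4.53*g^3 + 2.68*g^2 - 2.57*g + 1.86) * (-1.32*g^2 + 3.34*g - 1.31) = 5.9796*g^5 - 18.6678*g^4 + 18.2779*g^3 - 14.5498*g^2 + 9.5791*g - 2.4366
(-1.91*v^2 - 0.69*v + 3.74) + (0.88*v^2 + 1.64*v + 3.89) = -1.03*v^2 + 0.95*v + 7.63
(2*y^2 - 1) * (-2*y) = -4*y^3 + 2*y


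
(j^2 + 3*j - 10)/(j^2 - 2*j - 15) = (-j^2 - 3*j + 10)/(-j^2 + 2*j + 15)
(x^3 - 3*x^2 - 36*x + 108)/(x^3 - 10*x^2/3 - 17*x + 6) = 3*(x^2 + 3*x - 18)/(3*x^2 + 8*x - 3)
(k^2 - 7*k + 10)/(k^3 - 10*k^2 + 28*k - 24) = (k - 5)/(k^2 - 8*k + 12)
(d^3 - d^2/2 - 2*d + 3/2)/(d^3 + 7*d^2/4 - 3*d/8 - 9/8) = 4*(d^2 - 2*d + 1)/(4*d^2 + d - 3)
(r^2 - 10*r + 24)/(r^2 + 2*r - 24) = (r - 6)/(r + 6)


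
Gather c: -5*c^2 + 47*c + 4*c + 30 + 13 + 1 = -5*c^2 + 51*c + 44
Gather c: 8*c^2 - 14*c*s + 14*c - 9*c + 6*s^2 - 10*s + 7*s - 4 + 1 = 8*c^2 + c*(5 - 14*s) + 6*s^2 - 3*s - 3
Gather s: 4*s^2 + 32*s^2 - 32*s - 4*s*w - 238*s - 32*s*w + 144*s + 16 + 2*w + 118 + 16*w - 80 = 36*s^2 + s*(-36*w - 126) + 18*w + 54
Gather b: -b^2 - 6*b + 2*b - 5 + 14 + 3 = -b^2 - 4*b + 12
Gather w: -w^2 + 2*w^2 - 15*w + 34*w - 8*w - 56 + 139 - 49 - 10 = w^2 + 11*w + 24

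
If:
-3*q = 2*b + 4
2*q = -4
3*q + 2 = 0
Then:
No Solution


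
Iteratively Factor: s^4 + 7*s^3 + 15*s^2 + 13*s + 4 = (s + 1)*(s^3 + 6*s^2 + 9*s + 4) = (s + 1)^2*(s^2 + 5*s + 4) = (s + 1)^3*(s + 4)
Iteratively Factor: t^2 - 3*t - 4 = (t + 1)*(t - 4)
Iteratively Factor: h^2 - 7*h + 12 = (h - 3)*(h - 4)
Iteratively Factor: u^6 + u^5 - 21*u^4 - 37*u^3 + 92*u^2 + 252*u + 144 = (u + 2)*(u^5 - u^4 - 19*u^3 + u^2 + 90*u + 72) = (u + 1)*(u + 2)*(u^4 - 2*u^3 - 17*u^2 + 18*u + 72) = (u - 3)*(u + 1)*(u + 2)*(u^3 + u^2 - 14*u - 24) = (u - 3)*(u + 1)*(u + 2)*(u + 3)*(u^2 - 2*u - 8) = (u - 3)*(u + 1)*(u + 2)^2*(u + 3)*(u - 4)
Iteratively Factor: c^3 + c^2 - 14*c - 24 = (c + 2)*(c^2 - c - 12) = (c + 2)*(c + 3)*(c - 4)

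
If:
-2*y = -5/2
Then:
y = 5/4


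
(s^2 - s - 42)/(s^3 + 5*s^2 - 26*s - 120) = (s - 7)/(s^2 - s - 20)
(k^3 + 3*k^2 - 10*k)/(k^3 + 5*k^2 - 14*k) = (k + 5)/(k + 7)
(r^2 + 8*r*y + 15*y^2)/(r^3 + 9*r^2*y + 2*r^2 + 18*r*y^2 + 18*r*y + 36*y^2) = (r + 5*y)/(r^2 + 6*r*y + 2*r + 12*y)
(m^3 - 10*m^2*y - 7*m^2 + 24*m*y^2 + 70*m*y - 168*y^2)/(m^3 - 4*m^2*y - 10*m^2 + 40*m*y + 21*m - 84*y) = (m - 6*y)/(m - 3)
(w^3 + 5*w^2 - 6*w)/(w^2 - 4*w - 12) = w*(-w^2 - 5*w + 6)/(-w^2 + 4*w + 12)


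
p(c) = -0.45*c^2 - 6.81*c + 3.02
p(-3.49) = 21.31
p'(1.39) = -8.06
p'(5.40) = -11.67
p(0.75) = -2.34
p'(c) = -0.9*c - 6.81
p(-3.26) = 20.44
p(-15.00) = 3.92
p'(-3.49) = -3.67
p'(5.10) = -11.40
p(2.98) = -21.27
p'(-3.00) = -4.11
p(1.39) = -7.32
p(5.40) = -46.88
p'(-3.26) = -3.88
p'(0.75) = -7.48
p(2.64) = -18.09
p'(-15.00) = 6.69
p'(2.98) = -9.49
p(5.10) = -43.42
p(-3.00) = 19.40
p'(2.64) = -9.19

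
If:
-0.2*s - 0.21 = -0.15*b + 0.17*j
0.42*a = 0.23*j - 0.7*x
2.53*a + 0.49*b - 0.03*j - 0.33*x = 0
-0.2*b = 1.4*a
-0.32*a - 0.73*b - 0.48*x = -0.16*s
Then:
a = 0.03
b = -0.21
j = -0.15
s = -1.08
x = -0.07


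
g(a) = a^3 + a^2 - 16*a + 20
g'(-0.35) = -16.33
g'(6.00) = 104.00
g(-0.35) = 25.68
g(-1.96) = 47.67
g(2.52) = 2.03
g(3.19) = 11.60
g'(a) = 3*a^2 + 2*a - 16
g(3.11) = 9.99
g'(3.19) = 20.91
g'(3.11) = 19.24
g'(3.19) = 20.91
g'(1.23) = -9.00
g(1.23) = 3.69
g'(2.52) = 8.09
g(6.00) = 176.00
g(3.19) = 11.60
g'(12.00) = 440.00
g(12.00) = 1700.00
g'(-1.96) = -8.40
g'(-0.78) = -15.73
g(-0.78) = 32.61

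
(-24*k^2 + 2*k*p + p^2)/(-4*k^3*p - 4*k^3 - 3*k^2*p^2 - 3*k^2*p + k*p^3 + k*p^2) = (6*k + p)/(k*(k*p + k + p^2 + p))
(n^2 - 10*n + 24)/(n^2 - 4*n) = (n - 6)/n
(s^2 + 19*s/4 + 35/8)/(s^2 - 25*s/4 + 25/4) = (8*s^2 + 38*s + 35)/(2*(4*s^2 - 25*s + 25))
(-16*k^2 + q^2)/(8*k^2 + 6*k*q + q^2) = (-4*k + q)/(2*k + q)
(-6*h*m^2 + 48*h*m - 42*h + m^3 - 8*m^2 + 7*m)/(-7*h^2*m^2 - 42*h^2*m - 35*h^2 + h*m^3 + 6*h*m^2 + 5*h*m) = (6*h*m^2 - 48*h*m + 42*h - m^3 + 8*m^2 - 7*m)/(h*(7*h*m^2 + 42*h*m + 35*h - m^3 - 6*m^2 - 5*m))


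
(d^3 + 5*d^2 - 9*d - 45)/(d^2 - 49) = (d^3 + 5*d^2 - 9*d - 45)/(d^2 - 49)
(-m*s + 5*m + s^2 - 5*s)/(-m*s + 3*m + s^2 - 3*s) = (s - 5)/(s - 3)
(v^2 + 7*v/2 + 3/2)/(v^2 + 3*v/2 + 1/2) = (v + 3)/(v + 1)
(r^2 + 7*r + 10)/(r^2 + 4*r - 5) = (r + 2)/(r - 1)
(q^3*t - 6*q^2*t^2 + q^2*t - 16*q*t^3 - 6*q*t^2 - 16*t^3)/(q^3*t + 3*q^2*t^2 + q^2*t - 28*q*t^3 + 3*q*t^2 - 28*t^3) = (q^2 - 6*q*t - 16*t^2)/(q^2 + 3*q*t - 28*t^2)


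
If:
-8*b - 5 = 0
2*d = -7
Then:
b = -5/8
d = -7/2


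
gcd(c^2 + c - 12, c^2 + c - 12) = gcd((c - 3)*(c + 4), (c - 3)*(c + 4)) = c^2 + c - 12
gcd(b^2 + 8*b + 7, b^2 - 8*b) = 1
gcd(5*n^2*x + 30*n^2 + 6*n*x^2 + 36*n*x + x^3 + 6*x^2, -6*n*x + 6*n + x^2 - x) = 1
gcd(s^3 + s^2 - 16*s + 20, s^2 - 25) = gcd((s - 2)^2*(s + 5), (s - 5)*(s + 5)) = s + 5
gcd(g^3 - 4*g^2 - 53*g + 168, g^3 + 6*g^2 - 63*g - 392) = g^2 - g - 56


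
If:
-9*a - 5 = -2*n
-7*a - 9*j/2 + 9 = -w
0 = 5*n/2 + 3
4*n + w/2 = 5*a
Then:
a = -37/45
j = 484/135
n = -6/5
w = 62/45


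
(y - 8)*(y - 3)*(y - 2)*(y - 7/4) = y^4 - 59*y^3/4 + 275*y^2/4 - 257*y/2 + 84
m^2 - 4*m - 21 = (m - 7)*(m + 3)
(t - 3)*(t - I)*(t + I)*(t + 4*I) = t^4 - 3*t^3 + 4*I*t^3 + t^2 - 12*I*t^2 - 3*t + 4*I*t - 12*I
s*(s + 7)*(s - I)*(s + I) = s^4 + 7*s^3 + s^2 + 7*s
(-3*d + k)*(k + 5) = -3*d*k - 15*d + k^2 + 5*k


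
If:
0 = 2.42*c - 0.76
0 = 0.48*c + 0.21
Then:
No Solution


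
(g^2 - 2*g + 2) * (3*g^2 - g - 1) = 3*g^4 - 7*g^3 + 7*g^2 - 2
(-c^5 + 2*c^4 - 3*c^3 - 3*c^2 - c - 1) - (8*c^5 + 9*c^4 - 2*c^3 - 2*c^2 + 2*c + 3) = -9*c^5 - 7*c^4 - c^3 - c^2 - 3*c - 4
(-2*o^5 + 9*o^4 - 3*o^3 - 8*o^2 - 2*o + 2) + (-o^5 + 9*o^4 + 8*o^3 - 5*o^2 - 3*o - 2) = -3*o^5 + 18*o^4 + 5*o^3 - 13*o^2 - 5*o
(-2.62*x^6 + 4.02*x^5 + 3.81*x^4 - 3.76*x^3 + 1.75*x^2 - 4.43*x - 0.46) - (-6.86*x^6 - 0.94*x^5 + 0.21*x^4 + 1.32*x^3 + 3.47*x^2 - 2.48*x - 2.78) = 4.24*x^6 + 4.96*x^5 + 3.6*x^4 - 5.08*x^3 - 1.72*x^2 - 1.95*x + 2.32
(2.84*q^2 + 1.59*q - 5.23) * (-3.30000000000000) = -9.372*q^2 - 5.247*q + 17.259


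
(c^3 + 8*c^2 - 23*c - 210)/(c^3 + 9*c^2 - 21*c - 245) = (c + 6)/(c + 7)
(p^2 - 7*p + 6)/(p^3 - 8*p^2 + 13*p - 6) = 1/(p - 1)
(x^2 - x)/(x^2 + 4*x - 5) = x/(x + 5)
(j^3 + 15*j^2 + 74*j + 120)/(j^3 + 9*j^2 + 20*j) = (j + 6)/j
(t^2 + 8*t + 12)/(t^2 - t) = (t^2 + 8*t + 12)/(t*(t - 1))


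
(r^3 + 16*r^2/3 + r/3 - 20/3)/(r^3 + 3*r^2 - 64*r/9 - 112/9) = 3*(r^2 + 4*r - 5)/(3*r^2 + 5*r - 28)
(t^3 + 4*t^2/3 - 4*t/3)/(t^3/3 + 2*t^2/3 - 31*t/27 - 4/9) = 9*t*(3*t^2 + 4*t - 4)/(9*t^3 + 18*t^2 - 31*t - 12)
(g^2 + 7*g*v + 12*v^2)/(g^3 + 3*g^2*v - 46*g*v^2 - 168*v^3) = (-g - 3*v)/(-g^2 + g*v + 42*v^2)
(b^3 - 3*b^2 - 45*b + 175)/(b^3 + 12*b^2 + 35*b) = (b^2 - 10*b + 25)/(b*(b + 5))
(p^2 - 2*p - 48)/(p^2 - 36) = (p - 8)/(p - 6)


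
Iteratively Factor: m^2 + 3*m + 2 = (m + 1)*(m + 2)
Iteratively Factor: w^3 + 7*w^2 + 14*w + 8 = (w + 2)*(w^2 + 5*w + 4) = (w + 2)*(w + 4)*(w + 1)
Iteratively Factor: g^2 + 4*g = (g)*(g + 4)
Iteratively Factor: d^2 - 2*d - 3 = (d - 3)*(d + 1)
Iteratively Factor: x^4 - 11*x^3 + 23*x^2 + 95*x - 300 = (x + 3)*(x^3 - 14*x^2 + 65*x - 100) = (x - 5)*(x + 3)*(x^2 - 9*x + 20) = (x - 5)^2*(x + 3)*(x - 4)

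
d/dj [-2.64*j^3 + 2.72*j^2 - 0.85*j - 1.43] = -7.92*j^2 + 5.44*j - 0.85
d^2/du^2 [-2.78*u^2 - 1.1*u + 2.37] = -5.56000000000000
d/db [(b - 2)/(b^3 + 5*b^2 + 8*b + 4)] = (-2*b^2 + 5*b + 10)/(b^5 + 8*b^4 + 25*b^3 + 38*b^2 + 28*b + 8)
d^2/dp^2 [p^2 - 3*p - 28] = 2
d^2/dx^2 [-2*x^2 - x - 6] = -4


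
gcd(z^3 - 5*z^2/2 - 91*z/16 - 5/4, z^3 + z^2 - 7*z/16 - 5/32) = z^2 + 3*z/2 + 5/16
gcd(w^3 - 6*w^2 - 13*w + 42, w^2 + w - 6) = w^2 + w - 6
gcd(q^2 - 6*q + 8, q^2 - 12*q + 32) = q - 4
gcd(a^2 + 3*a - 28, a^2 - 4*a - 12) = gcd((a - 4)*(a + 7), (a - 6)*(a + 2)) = 1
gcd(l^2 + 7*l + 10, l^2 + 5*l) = l + 5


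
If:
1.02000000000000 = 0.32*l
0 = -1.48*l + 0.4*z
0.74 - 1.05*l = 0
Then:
No Solution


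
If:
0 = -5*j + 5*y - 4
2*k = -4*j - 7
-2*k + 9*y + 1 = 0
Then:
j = -76/65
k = -151/130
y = -24/65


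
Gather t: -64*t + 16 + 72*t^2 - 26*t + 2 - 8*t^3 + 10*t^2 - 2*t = -8*t^3 + 82*t^2 - 92*t + 18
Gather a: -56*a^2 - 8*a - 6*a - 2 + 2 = -56*a^2 - 14*a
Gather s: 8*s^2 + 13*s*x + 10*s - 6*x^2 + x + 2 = 8*s^2 + s*(13*x + 10) - 6*x^2 + x + 2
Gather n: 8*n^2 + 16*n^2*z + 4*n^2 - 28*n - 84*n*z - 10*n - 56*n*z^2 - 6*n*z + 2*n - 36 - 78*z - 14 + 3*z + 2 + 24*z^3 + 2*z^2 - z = n^2*(16*z + 12) + n*(-56*z^2 - 90*z - 36) + 24*z^3 + 2*z^2 - 76*z - 48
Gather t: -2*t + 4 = 4 - 2*t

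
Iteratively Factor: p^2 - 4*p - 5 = (p - 5)*(p + 1)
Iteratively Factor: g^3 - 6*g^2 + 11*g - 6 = (g - 1)*(g^2 - 5*g + 6) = (g - 3)*(g - 1)*(g - 2)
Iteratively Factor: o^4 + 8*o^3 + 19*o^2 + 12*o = (o + 4)*(o^3 + 4*o^2 + 3*o) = (o + 3)*(o + 4)*(o^2 + o) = (o + 1)*(o + 3)*(o + 4)*(o)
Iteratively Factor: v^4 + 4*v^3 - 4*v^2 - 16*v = (v)*(v^3 + 4*v^2 - 4*v - 16) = v*(v + 4)*(v^2 - 4) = v*(v - 2)*(v + 4)*(v + 2)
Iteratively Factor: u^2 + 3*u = (u)*(u + 3)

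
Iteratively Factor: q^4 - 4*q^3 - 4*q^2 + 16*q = (q - 4)*(q^3 - 4*q) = (q - 4)*(q + 2)*(q^2 - 2*q) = q*(q - 4)*(q + 2)*(q - 2)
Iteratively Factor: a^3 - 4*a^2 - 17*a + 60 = (a + 4)*(a^2 - 8*a + 15) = (a - 3)*(a + 4)*(a - 5)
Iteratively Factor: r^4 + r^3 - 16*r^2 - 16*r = (r)*(r^3 + r^2 - 16*r - 16) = r*(r + 4)*(r^2 - 3*r - 4) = r*(r + 1)*(r + 4)*(r - 4)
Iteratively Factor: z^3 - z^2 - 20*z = (z - 5)*(z^2 + 4*z) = z*(z - 5)*(z + 4)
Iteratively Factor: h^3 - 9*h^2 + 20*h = (h - 5)*(h^2 - 4*h) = (h - 5)*(h - 4)*(h)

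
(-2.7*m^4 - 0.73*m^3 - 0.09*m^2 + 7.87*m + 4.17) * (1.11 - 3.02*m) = 8.154*m^5 - 0.7924*m^4 - 0.5385*m^3 - 23.8673*m^2 - 3.8577*m + 4.6287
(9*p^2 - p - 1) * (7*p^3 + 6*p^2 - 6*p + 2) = 63*p^5 + 47*p^4 - 67*p^3 + 18*p^2 + 4*p - 2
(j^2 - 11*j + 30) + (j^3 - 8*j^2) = j^3 - 7*j^2 - 11*j + 30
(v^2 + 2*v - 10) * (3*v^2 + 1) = 3*v^4 + 6*v^3 - 29*v^2 + 2*v - 10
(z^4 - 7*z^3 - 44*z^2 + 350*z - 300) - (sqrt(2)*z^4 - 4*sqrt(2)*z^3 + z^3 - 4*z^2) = -sqrt(2)*z^4 + z^4 - 8*z^3 + 4*sqrt(2)*z^3 - 40*z^2 + 350*z - 300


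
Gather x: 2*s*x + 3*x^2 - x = 3*x^2 + x*(2*s - 1)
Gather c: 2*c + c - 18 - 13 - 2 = 3*c - 33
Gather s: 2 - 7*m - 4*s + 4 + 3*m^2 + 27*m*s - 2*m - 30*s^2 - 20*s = 3*m^2 - 9*m - 30*s^2 + s*(27*m - 24) + 6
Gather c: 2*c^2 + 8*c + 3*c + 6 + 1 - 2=2*c^2 + 11*c + 5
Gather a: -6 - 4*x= -4*x - 6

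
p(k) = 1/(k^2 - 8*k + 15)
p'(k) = (8 - 2*k)/(k^2 - 8*k + 15)^2 = 2*(4 - k)/(k^2 - 8*k + 15)^2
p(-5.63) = 0.01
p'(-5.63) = 0.00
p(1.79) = 0.26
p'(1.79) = 0.29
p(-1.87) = 0.03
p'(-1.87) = 0.01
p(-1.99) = 0.03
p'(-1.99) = 0.01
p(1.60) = 0.21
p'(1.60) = 0.21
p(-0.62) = 0.05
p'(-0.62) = 0.02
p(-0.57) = 0.05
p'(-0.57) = 0.02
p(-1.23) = 0.04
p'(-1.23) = 0.02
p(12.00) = 0.02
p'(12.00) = 0.00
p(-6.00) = 0.01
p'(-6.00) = 0.00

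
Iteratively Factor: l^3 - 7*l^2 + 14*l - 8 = (l - 2)*(l^2 - 5*l + 4) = (l - 2)*(l - 1)*(l - 4)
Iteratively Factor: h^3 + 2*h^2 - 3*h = (h - 1)*(h^2 + 3*h) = (h - 1)*(h + 3)*(h)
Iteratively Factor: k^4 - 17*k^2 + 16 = (k + 4)*(k^3 - 4*k^2 - k + 4) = (k + 1)*(k + 4)*(k^2 - 5*k + 4) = (k - 1)*(k + 1)*(k + 4)*(k - 4)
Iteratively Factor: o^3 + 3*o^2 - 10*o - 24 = (o + 2)*(o^2 + o - 12) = (o - 3)*(o + 2)*(o + 4)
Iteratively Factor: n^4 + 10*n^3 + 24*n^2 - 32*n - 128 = (n + 4)*(n^3 + 6*n^2 - 32) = (n + 4)^2*(n^2 + 2*n - 8) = (n - 2)*(n + 4)^2*(n + 4)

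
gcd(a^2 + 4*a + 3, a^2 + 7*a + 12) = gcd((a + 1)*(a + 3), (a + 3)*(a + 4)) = a + 3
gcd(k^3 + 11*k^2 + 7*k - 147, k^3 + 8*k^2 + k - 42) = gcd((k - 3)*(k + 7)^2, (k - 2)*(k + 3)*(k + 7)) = k + 7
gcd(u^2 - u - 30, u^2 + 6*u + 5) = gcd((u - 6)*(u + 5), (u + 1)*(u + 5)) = u + 5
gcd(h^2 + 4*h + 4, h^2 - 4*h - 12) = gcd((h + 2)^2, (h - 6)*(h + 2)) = h + 2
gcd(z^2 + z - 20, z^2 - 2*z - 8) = z - 4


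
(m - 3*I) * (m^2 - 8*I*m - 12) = m^3 - 11*I*m^2 - 36*m + 36*I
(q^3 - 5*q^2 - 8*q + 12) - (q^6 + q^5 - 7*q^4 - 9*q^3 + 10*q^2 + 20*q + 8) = -q^6 - q^5 + 7*q^4 + 10*q^3 - 15*q^2 - 28*q + 4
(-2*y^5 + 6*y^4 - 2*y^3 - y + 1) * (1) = -2*y^5 + 6*y^4 - 2*y^3 - y + 1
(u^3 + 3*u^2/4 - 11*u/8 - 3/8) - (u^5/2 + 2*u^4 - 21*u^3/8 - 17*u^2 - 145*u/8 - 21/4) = -u^5/2 - 2*u^4 + 29*u^3/8 + 71*u^2/4 + 67*u/4 + 39/8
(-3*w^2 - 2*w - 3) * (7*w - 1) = -21*w^3 - 11*w^2 - 19*w + 3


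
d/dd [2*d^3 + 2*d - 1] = 6*d^2 + 2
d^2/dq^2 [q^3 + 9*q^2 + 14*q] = 6*q + 18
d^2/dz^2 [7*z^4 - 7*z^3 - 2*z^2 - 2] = 84*z^2 - 42*z - 4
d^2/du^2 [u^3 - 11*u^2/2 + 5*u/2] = 6*u - 11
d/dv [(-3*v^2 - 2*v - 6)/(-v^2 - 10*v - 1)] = 2*(14*v^2 - 3*v - 29)/(v^4 + 20*v^3 + 102*v^2 + 20*v + 1)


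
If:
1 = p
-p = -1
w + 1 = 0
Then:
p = 1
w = -1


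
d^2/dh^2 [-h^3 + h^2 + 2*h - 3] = 2 - 6*h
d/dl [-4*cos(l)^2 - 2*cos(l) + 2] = 2*(4*cos(l) + 1)*sin(l)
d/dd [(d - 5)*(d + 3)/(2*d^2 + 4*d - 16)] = (2*d^2 + 7*d + 23)/(d^4 + 4*d^3 - 12*d^2 - 32*d + 64)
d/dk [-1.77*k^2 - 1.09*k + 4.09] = -3.54*k - 1.09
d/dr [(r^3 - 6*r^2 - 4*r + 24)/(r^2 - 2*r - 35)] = (r^4 - 4*r^3 - 89*r^2 + 372*r + 188)/(r^4 - 4*r^3 - 66*r^2 + 140*r + 1225)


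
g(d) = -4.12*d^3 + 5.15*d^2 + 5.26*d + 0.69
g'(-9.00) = -1088.60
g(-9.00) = 3373.98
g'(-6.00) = -501.50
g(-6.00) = 1044.45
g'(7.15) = -552.97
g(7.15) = -1204.39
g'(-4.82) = -331.54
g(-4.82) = 556.34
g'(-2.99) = -136.04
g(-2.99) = 141.14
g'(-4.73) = -319.99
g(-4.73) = 527.02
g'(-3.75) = -207.18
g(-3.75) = 270.65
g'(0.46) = 7.38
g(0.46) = 3.80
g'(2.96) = -72.55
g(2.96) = -45.47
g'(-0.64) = -6.39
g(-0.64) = 0.51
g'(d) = -12.36*d^2 + 10.3*d + 5.26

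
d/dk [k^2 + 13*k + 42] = 2*k + 13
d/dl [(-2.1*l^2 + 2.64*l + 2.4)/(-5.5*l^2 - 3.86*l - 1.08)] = (22.626*l^2 + 30.936*l + 6.4128)/(30.25*l^4 + 42.46*l^3 + 26.7796*l^2 + 8.3376*l + 1.1664)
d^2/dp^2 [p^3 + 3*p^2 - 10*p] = 6*p + 6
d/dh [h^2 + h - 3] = 2*h + 1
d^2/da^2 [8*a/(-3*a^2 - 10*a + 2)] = 16*(-4*a*(3*a + 5)^2 + (9*a + 10)*(3*a^2 + 10*a - 2))/(3*a^2 + 10*a - 2)^3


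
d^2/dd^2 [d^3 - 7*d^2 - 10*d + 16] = 6*d - 14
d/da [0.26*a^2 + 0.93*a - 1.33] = 0.52*a + 0.93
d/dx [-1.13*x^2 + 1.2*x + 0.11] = 1.2 - 2.26*x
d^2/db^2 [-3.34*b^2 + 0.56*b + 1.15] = -6.68000000000000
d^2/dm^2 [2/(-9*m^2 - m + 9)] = 4*(81*m^2 + 9*m - (18*m + 1)^2 - 81)/(9*m^2 + m - 9)^3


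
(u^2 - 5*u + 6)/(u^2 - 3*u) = (u - 2)/u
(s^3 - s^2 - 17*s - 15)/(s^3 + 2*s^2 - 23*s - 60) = (s + 1)/(s + 4)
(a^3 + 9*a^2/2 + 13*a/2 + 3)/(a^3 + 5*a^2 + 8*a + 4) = (a + 3/2)/(a + 2)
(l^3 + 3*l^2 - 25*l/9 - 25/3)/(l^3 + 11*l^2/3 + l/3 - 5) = (l - 5/3)/(l - 1)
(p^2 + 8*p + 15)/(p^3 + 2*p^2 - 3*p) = (p + 5)/(p*(p - 1))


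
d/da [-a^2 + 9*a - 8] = 9 - 2*a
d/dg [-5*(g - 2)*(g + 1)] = 5 - 10*g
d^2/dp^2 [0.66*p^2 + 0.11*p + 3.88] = 1.32000000000000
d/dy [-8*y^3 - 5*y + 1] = -24*y^2 - 5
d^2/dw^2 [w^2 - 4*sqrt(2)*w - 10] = 2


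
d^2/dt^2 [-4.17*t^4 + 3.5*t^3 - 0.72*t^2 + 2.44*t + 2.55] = -50.04*t^2 + 21.0*t - 1.44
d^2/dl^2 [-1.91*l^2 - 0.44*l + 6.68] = -3.82000000000000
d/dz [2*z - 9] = 2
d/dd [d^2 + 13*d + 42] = 2*d + 13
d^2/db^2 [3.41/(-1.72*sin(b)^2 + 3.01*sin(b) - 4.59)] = (40.352576*sin(b)^4 - 52.962756*sin(b)^3 - 137.318995*sin(b)^2 + 153.037731*sin(b) - 7.94734600000002)/(1.72*sin(b)^2 - 3.01*sin(b) + 4.59)^3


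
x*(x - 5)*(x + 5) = x^3 - 25*x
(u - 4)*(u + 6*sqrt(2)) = u^2 - 4*u + 6*sqrt(2)*u - 24*sqrt(2)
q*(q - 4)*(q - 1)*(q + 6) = q^4 + q^3 - 26*q^2 + 24*q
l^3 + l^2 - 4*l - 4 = (l - 2)*(l + 1)*(l + 2)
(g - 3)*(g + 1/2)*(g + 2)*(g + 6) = g^4 + 11*g^3/2 - 19*g^2/2 - 42*g - 18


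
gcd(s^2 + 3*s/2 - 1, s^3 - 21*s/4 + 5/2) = s - 1/2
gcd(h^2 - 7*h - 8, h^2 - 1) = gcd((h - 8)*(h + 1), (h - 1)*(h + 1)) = h + 1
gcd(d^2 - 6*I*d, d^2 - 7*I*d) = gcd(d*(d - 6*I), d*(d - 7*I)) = d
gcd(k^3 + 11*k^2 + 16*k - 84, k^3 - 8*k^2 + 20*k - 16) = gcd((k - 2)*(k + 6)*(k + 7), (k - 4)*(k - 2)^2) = k - 2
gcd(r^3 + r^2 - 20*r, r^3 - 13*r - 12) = r - 4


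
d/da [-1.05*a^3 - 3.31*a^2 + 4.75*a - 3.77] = -3.15*a^2 - 6.62*a + 4.75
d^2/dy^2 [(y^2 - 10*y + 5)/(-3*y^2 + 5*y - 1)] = 2*(75*y^3 - 126*y^2 + 135*y - 61)/(27*y^6 - 135*y^5 + 252*y^4 - 215*y^3 + 84*y^2 - 15*y + 1)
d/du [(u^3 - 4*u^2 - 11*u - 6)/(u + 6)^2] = (u^3 + 18*u^2 - 37*u - 54)/(u^3 + 18*u^2 + 108*u + 216)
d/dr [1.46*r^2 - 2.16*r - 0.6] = 2.92*r - 2.16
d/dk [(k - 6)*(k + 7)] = 2*k + 1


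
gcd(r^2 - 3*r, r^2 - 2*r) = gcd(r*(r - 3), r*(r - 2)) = r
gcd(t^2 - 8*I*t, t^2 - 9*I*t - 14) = 1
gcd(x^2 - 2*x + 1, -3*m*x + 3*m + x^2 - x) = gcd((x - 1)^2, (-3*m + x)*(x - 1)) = x - 1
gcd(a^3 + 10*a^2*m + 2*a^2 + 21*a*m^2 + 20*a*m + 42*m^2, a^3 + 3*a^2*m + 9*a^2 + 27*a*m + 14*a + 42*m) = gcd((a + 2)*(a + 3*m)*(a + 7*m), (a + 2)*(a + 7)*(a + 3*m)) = a^2 + 3*a*m + 2*a + 6*m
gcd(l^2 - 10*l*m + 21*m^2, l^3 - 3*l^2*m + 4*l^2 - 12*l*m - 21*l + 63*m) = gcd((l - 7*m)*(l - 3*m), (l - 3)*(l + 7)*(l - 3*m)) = l - 3*m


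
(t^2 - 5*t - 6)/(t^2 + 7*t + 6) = (t - 6)/(t + 6)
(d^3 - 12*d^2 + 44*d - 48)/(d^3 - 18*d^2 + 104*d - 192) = (d - 2)/(d - 8)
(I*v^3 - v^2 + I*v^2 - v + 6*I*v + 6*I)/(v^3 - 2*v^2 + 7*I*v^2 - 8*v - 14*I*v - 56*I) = (I*v^3 + v^2*(-1 + I) + v*(-1 + 6*I) + 6*I)/(v^3 + v^2*(-2 + 7*I) + v*(-8 - 14*I) - 56*I)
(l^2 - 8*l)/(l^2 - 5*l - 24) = l/(l + 3)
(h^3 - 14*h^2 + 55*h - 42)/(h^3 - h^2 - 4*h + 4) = (h^2 - 13*h + 42)/(h^2 - 4)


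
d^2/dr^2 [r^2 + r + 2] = 2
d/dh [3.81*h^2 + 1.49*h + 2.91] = 7.62*h + 1.49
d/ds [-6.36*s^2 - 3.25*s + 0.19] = -12.72*s - 3.25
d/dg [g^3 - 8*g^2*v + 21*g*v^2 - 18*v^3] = 3*g^2 - 16*g*v + 21*v^2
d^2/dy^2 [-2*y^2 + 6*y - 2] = -4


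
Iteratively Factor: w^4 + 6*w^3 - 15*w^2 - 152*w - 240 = (w + 3)*(w^3 + 3*w^2 - 24*w - 80) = (w - 5)*(w + 3)*(w^2 + 8*w + 16) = (w - 5)*(w + 3)*(w + 4)*(w + 4)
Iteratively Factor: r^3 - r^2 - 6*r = (r + 2)*(r^2 - 3*r) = r*(r + 2)*(r - 3)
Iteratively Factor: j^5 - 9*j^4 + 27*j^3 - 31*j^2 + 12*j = (j - 1)*(j^4 - 8*j^3 + 19*j^2 - 12*j) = j*(j - 1)*(j^3 - 8*j^2 + 19*j - 12) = j*(j - 4)*(j - 1)*(j^2 - 4*j + 3) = j*(j - 4)*(j - 1)^2*(j - 3)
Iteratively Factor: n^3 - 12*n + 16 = (n - 2)*(n^2 + 2*n - 8) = (n - 2)^2*(n + 4)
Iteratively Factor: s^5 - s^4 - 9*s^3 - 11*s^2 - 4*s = (s - 4)*(s^4 + 3*s^3 + 3*s^2 + s) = (s - 4)*(s + 1)*(s^3 + 2*s^2 + s) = s*(s - 4)*(s + 1)*(s^2 + 2*s + 1) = s*(s - 4)*(s + 1)^2*(s + 1)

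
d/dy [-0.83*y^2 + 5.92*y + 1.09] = 5.92 - 1.66*y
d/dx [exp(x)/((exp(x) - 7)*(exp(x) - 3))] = (21 - exp(2*x))*exp(x)/(exp(4*x) - 20*exp(3*x) + 142*exp(2*x) - 420*exp(x) + 441)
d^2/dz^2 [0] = 0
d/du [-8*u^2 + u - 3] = 1 - 16*u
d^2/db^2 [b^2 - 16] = 2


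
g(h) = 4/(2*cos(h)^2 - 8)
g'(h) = 16*sin(h)*cos(h)/(2*cos(h)^2 - 8)^2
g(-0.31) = -0.65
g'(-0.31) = -0.12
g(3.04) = -0.66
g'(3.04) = -0.04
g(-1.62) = -0.50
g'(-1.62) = 0.01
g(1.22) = -0.52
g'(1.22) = 0.09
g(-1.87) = -0.51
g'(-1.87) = 0.07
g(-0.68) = -0.59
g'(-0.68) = -0.17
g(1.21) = -0.52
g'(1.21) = 0.09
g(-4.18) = -0.53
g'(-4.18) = -0.12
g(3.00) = -0.66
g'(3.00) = -0.06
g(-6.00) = -0.65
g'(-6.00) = 0.11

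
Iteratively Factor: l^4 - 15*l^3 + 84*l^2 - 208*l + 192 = (l - 4)*(l^3 - 11*l^2 + 40*l - 48) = (l - 4)*(l - 3)*(l^2 - 8*l + 16) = (l - 4)^2*(l - 3)*(l - 4)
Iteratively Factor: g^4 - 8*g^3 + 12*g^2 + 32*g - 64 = (g + 2)*(g^3 - 10*g^2 + 32*g - 32) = (g - 4)*(g + 2)*(g^2 - 6*g + 8) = (g - 4)*(g - 2)*(g + 2)*(g - 4)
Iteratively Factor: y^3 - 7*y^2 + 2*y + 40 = (y - 5)*(y^2 - 2*y - 8) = (y - 5)*(y + 2)*(y - 4)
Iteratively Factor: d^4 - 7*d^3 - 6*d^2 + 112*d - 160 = (d - 4)*(d^3 - 3*d^2 - 18*d + 40) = (d - 4)*(d - 2)*(d^2 - d - 20) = (d - 5)*(d - 4)*(d - 2)*(d + 4)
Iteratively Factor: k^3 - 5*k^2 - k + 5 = (k - 5)*(k^2 - 1) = (k - 5)*(k - 1)*(k + 1)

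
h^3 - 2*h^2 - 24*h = h*(h - 6)*(h + 4)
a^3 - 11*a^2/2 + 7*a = a*(a - 7/2)*(a - 2)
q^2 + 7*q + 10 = (q + 2)*(q + 5)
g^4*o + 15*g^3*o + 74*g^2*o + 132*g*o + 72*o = (g + 2)*(g + 6)^2*(g*o + o)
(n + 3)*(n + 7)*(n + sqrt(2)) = n^3 + sqrt(2)*n^2 + 10*n^2 + 10*sqrt(2)*n + 21*n + 21*sqrt(2)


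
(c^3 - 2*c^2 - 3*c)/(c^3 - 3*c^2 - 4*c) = (c - 3)/(c - 4)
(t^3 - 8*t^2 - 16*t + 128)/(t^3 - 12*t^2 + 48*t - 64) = (t^2 - 4*t - 32)/(t^2 - 8*t + 16)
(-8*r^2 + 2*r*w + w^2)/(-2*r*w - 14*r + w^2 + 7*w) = (4*r + w)/(w + 7)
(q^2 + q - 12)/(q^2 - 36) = (q^2 + q - 12)/(q^2 - 36)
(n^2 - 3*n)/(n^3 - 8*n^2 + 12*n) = (n - 3)/(n^2 - 8*n + 12)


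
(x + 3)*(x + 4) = x^2 + 7*x + 12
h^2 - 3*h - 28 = (h - 7)*(h + 4)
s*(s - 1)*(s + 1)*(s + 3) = s^4 + 3*s^3 - s^2 - 3*s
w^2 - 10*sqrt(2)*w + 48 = (w - 6*sqrt(2))*(w - 4*sqrt(2))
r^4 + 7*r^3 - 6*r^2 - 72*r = r*(r - 3)*(r + 4)*(r + 6)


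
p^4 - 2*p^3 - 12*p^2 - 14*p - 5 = (p - 5)*(p + 1)^3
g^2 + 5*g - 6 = (g - 1)*(g + 6)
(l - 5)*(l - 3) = l^2 - 8*l + 15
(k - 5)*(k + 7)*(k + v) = k^3 + k^2*v + 2*k^2 + 2*k*v - 35*k - 35*v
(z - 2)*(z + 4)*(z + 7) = z^3 + 9*z^2 + 6*z - 56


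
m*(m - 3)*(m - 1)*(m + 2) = m^4 - 2*m^3 - 5*m^2 + 6*m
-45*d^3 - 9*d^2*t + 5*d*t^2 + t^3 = (-3*d + t)*(3*d + t)*(5*d + t)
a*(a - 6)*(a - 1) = a^3 - 7*a^2 + 6*a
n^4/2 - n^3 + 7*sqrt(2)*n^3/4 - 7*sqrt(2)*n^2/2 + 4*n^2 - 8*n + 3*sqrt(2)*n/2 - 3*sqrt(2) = (n/2 + sqrt(2)/2)*(n - 2)*(n + sqrt(2))*(n + 3*sqrt(2)/2)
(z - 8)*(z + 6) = z^2 - 2*z - 48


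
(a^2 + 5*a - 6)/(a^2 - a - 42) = (a - 1)/(a - 7)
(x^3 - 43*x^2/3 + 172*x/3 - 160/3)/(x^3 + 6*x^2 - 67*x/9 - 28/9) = 3*(x^2 - 13*x + 40)/(3*x^2 + 22*x + 7)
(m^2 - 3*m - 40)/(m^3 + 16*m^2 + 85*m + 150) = (m - 8)/(m^2 + 11*m + 30)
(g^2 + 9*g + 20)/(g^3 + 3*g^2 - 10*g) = (g + 4)/(g*(g - 2))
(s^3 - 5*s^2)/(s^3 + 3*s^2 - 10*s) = s*(s - 5)/(s^2 + 3*s - 10)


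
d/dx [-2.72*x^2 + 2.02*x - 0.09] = 2.02 - 5.44*x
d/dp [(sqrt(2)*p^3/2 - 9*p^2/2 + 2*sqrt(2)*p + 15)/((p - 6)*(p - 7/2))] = (2*sqrt(2)*p^4 - 38*sqrt(2)*p^3 + 118*sqrt(2)*p^2 + 171*p^2 - 876*p + 168*sqrt(2) + 570)/(4*p^4 - 76*p^3 + 529*p^2 - 1596*p + 1764)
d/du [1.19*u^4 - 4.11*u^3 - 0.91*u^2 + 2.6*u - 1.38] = 4.76*u^3 - 12.33*u^2 - 1.82*u + 2.6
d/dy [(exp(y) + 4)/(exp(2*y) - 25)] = (-2*(exp(y) + 4)*exp(y) + exp(2*y) - 25)*exp(y)/(exp(2*y) - 25)^2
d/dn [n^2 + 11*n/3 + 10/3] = 2*n + 11/3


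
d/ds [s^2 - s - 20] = 2*s - 1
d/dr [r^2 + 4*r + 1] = 2*r + 4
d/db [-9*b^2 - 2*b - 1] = -18*b - 2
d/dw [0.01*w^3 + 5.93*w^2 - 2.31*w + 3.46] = 0.03*w^2 + 11.86*w - 2.31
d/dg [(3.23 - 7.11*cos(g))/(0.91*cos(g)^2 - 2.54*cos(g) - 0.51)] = (-6.4701*cos(g)^2 + 5.8786*cos(g) - 11.8303)*sin(g)/(0.8281*cos(g)^4 - 4.6228*cos(g)^3 + 5.5234*cos(g)^2 + 2.5908*cos(g) + 0.2601)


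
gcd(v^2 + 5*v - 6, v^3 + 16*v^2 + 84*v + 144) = v + 6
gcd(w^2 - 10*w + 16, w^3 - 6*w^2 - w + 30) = 1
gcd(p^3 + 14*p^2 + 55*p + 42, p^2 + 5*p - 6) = p + 6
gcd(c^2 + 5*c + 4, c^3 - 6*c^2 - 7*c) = c + 1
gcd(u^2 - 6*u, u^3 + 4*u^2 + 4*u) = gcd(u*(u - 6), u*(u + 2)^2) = u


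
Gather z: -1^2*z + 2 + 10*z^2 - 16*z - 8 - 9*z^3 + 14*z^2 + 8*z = -9*z^3 + 24*z^2 - 9*z - 6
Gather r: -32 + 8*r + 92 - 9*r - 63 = -r - 3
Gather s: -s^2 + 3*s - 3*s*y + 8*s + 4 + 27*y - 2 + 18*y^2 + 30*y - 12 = -s^2 + s*(11 - 3*y) + 18*y^2 + 57*y - 10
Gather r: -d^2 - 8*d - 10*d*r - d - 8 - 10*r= -d^2 - 9*d + r*(-10*d - 10) - 8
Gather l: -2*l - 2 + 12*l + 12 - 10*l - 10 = 0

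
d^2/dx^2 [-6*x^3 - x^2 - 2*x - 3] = -36*x - 2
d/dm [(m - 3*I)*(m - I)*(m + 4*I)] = 3*m^2 + 13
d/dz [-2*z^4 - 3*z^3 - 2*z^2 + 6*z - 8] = -8*z^3 - 9*z^2 - 4*z + 6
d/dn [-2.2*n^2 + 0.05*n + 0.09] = 0.05 - 4.4*n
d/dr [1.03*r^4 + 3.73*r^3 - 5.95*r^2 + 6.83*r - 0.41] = 4.12*r^3 + 11.19*r^2 - 11.9*r + 6.83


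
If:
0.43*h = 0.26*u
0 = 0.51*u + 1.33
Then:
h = -1.58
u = -2.61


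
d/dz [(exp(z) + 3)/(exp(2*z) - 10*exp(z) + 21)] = (-2*(exp(z) - 5)*(exp(z) + 3) + exp(2*z) - 10*exp(z) + 21)*exp(z)/(exp(2*z) - 10*exp(z) + 21)^2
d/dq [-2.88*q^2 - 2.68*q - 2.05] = -5.76*q - 2.68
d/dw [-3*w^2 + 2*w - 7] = 2 - 6*w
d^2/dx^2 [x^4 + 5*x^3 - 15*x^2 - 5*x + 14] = 12*x^2 + 30*x - 30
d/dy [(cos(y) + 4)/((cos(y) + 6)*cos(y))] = (sin(y) + 24*sin(y)/cos(y)^2 + 8*tan(y))/(cos(y) + 6)^2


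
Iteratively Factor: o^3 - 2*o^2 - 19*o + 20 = (o - 1)*(o^2 - o - 20) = (o - 5)*(o - 1)*(o + 4)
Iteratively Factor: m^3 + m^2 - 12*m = (m - 3)*(m^2 + 4*m) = m*(m - 3)*(m + 4)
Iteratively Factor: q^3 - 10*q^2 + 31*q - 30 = (q - 2)*(q^2 - 8*q + 15) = (q - 5)*(q - 2)*(q - 3)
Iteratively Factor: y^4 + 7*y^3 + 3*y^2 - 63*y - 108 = (y + 3)*(y^3 + 4*y^2 - 9*y - 36) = (y + 3)^2*(y^2 + y - 12) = (y - 3)*(y + 3)^2*(y + 4)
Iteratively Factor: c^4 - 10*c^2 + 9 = (c - 3)*(c^3 + 3*c^2 - c - 3) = (c - 3)*(c + 1)*(c^2 + 2*c - 3) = (c - 3)*(c - 1)*(c + 1)*(c + 3)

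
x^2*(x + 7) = x^3 + 7*x^2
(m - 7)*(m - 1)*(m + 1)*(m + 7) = m^4 - 50*m^2 + 49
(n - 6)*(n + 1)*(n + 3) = n^3 - 2*n^2 - 21*n - 18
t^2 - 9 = (t - 3)*(t + 3)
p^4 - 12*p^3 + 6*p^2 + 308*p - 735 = (p - 7)^2*(p - 3)*(p + 5)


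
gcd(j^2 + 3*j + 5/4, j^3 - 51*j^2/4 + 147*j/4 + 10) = 1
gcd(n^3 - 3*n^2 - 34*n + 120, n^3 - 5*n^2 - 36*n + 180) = n^2 + n - 30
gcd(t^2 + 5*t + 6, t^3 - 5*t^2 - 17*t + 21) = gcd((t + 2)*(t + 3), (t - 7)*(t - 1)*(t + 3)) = t + 3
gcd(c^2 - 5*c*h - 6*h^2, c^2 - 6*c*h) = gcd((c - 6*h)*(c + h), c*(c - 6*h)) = c - 6*h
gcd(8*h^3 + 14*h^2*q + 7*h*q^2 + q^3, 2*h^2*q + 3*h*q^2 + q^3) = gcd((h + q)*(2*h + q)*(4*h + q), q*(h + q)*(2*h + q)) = 2*h^2 + 3*h*q + q^2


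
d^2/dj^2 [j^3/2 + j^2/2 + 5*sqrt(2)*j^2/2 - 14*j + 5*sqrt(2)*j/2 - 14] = 3*j + 1 + 5*sqrt(2)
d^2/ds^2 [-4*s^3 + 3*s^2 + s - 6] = 6 - 24*s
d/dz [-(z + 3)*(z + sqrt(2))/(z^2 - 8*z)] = (-z*(z - 8)*(2*z + sqrt(2) + 3) + 2*(z - 4)*(z + 3)*(z + sqrt(2)))/(z^2*(z - 8)^2)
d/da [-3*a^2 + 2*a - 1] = 2 - 6*a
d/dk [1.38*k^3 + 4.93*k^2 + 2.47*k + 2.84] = 4.14*k^2 + 9.86*k + 2.47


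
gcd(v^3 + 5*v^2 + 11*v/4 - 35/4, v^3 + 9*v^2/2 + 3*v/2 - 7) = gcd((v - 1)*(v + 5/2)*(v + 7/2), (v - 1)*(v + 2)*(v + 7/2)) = v^2 + 5*v/2 - 7/2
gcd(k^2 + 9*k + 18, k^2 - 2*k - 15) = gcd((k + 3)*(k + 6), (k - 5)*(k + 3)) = k + 3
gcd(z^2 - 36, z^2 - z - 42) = z + 6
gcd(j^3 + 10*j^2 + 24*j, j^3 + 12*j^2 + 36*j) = j^2 + 6*j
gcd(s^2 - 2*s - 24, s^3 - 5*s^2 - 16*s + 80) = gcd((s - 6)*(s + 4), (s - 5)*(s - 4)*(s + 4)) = s + 4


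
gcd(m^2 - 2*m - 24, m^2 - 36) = m - 6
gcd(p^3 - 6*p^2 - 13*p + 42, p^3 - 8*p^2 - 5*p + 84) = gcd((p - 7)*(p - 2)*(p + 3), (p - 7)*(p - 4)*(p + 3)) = p^2 - 4*p - 21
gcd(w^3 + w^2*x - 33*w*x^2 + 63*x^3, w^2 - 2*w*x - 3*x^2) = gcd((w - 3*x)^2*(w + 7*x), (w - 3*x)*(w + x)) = -w + 3*x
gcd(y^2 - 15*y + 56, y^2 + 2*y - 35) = 1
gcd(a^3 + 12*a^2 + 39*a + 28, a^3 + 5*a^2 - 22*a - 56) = a + 7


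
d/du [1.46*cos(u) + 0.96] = -1.46*sin(u)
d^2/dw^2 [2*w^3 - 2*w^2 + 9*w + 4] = 12*w - 4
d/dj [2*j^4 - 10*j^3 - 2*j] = 8*j^3 - 30*j^2 - 2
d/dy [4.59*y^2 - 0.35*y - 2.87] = 9.18*y - 0.35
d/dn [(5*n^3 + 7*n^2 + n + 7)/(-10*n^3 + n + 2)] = (70*n^4 + 30*n^3 + 247*n^2 + 28*n - 5)/(100*n^6 - 20*n^4 - 40*n^3 + n^2 + 4*n + 4)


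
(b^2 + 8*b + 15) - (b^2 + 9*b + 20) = -b - 5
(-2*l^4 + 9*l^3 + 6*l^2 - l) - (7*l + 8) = -2*l^4 + 9*l^3 + 6*l^2 - 8*l - 8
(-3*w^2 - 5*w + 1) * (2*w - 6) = -6*w^3 + 8*w^2 + 32*w - 6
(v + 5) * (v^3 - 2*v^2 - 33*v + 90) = v^4 + 3*v^3 - 43*v^2 - 75*v + 450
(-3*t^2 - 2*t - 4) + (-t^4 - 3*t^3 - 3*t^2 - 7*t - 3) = -t^4 - 3*t^3 - 6*t^2 - 9*t - 7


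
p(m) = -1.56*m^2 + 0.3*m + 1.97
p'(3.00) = -9.06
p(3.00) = -11.17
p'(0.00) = 0.30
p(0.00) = 1.97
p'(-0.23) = 1.02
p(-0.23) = 1.82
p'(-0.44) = 1.67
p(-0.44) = 1.54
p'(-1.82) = 5.98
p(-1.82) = -3.74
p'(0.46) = -1.14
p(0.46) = 1.78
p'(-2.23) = 7.26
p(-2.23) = -6.46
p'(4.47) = -13.65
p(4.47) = -27.86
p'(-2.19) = 7.13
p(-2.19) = -6.17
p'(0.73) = -1.98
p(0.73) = 1.36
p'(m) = 0.3 - 3.12*m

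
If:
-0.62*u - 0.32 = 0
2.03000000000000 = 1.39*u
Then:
No Solution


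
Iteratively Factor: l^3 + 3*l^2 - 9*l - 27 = (l + 3)*(l^2 - 9) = (l + 3)^2*(l - 3)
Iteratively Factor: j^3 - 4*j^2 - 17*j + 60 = (j - 3)*(j^2 - j - 20) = (j - 5)*(j - 3)*(j + 4)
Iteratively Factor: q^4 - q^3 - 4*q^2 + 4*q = (q + 2)*(q^3 - 3*q^2 + 2*q) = (q - 1)*(q + 2)*(q^2 - 2*q) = q*(q - 1)*(q + 2)*(q - 2)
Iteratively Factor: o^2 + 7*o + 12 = (o + 3)*(o + 4)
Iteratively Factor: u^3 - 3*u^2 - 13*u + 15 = (u - 5)*(u^2 + 2*u - 3) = (u - 5)*(u - 1)*(u + 3)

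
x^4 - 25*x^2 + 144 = (x - 4)*(x - 3)*(x + 3)*(x + 4)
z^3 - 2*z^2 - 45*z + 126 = (z - 6)*(z - 3)*(z + 7)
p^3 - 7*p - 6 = (p - 3)*(p + 1)*(p + 2)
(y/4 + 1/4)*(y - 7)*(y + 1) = y^3/4 - 5*y^2/4 - 13*y/4 - 7/4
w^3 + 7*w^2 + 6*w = w*(w + 1)*(w + 6)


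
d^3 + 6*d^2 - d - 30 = (d - 2)*(d + 3)*(d + 5)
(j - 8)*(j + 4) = j^2 - 4*j - 32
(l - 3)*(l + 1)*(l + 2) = l^3 - 7*l - 6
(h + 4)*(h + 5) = h^2 + 9*h + 20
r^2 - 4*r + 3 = (r - 3)*(r - 1)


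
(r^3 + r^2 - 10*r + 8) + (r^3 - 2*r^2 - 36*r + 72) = 2*r^3 - r^2 - 46*r + 80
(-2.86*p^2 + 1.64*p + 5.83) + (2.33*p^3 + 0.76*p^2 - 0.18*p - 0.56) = 2.33*p^3 - 2.1*p^2 + 1.46*p + 5.27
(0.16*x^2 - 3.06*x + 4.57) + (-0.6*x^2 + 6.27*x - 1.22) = -0.44*x^2 + 3.21*x + 3.35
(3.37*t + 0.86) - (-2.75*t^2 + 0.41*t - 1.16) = 2.75*t^2 + 2.96*t + 2.02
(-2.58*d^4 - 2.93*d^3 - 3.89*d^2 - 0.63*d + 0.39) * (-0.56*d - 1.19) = 1.4448*d^5 + 4.711*d^4 + 5.6651*d^3 + 4.9819*d^2 + 0.5313*d - 0.4641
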